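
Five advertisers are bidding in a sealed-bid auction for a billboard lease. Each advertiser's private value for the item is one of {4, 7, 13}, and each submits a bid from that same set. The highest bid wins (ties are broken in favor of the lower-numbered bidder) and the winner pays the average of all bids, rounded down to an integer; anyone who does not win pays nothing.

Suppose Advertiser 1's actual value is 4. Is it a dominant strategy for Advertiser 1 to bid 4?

Yes

Check each profile of the others' bids and compare truth against every alternative bid.
Others bid (7, 7, 7, 7): truth gives 0, best alternative gives -3.
Others bid (4, 7, 7, 7): truth gives 0, best alternative gives -2.
Others bid (7, 4, 7, 7): truth gives 0, best alternative gives -2.
Others bid (7, 7, 4, 7): truth gives 0, best alternative gives -2.
Others bid (7, 7, 7, 4): truth gives 0, best alternative gives -2.
Others bid (4, 4, 4, 7): truth gives 0, best alternative gives -1.
(Remaining 75 profiles checked similarly; truth is weakly best in each.)
In every case the truthful bid is at least as good as any alternative, so it is a dominant strategy.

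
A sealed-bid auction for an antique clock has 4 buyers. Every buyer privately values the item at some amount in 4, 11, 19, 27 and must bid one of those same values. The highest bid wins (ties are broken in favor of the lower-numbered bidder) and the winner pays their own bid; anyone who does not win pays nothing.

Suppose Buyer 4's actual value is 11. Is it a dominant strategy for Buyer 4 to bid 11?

Check each profile of the others' bids and compare truth against every alternative bid.
Others bid (4, 4, 4): truth gives 0, best alternative gives 0.
Others bid (4, 4, 11): truth gives 0, best alternative gives 0.
Others bid (4, 4, 19): truth gives 0, best alternative gives 0.
Others bid (4, 4, 27): truth gives 0, best alternative gives 0.
Others bid (4, 11, 4): truth gives 0, best alternative gives 0.
Others bid (4, 11, 11): truth gives 0, best alternative gives 0.
(Remaining 58 profiles checked similarly; truth is weakly best in each.)
In every case the truthful bid is at least as good as any alternative, so it is a dominant strategy.

Yes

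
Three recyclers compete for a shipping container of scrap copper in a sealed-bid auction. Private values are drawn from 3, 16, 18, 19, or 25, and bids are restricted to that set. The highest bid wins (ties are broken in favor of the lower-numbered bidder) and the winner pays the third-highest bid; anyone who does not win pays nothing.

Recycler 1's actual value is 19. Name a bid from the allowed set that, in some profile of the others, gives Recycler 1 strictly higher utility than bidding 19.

Suppose Recycler 2 bids 3 and Recycler 3 bids 25.
Bid 19: loses, pays 0, utility 0.
Bid 25: wins, pays 3, utility 19 - 3 = 16.
So bidding 25 beats truth here (16 > 0).

25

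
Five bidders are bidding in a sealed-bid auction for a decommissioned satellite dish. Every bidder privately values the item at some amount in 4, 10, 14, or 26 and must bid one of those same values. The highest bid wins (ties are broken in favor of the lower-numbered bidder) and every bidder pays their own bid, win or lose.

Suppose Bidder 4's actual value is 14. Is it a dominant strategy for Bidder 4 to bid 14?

No

Consider the case where Bidder 1 bids 4, Bidder 2 bids 4, Bidder 3 bids 4 and Bidder 5 bids 4.
Truthful bid 14: wins, pays 14, utility 14 - 14 = 0.
Bid 10 instead: wins, pays 10, utility 14 - 10 = 4.
Since 4 > 0, bidding 10 is strictly better here, so truthful bidding is not dominant.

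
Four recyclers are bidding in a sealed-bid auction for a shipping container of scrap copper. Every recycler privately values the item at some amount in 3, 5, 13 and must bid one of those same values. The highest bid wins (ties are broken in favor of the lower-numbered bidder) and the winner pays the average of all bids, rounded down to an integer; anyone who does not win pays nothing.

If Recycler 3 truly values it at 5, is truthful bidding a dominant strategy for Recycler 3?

Yes

Check each profile of the others' bids and compare truth against every alternative bid.
Others bid (3, 3, 3): truth gives 2, best alternative gives 0.
Others bid (3, 3, 5): truth gives 1, best alternative gives 0.
Others bid (3, 3, 13): truth gives 0, best alternative gives 0.
Others bid (3, 5, 3): truth gives 0, best alternative gives 0.
Others bid (3, 5, 5): truth gives 0, best alternative gives 0.
Others bid (3, 5, 13): truth gives 0, best alternative gives 0.
(Remaining 21 profiles checked similarly; truth is weakly best in each.)
In every case the truthful bid is at least as good as any alternative, so it is a dominant strategy.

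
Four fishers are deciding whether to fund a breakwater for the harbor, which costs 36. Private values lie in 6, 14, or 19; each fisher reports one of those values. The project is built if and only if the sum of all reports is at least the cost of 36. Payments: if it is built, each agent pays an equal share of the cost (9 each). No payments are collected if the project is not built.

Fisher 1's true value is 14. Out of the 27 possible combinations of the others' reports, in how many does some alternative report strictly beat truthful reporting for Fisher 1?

1

Others report (6, 6, 6): truth gives 0; report 19 gives 5 > 0. Violating.
Others report (6, 6, 14): truth gives 5; no alternative beats it.
Others report (6, 6, 19): truth gives 5; no alternative beats it.
(Checking all 27 profiles: 1 has a profitable deviation, 26 do not.)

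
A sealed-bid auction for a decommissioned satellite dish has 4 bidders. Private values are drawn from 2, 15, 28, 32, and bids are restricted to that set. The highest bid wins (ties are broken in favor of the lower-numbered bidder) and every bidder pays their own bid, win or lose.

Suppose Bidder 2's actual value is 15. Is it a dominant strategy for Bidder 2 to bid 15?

No

Consider the case where Bidder 1 bids 2, Bidder 3 bids 2 and Bidder 4 bids 28.
Truthful bid 15: loses but pays 15, utility -15.
Bid 2 instead: loses but pays 2, utility -2.
Since -2 > -15, bidding 2 is strictly better here, so truthful bidding is not dominant.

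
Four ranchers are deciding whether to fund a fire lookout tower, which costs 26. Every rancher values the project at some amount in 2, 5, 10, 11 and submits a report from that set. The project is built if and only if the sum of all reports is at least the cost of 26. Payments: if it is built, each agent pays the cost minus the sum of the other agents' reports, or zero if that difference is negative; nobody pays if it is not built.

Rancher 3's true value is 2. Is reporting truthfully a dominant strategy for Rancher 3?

Yes

Check each profile of the others' reports and compare truth against every alternative report.
Others report (5, 5, 11): truth gives 0, best alternative gives -3.
Others report (5, 11, 5): truth gives 0, best alternative gives -3.
Others report (11, 5, 5): truth gives 0, best alternative gives -3.
Others report (2, 10, 10): truth gives 0, best alternative gives -2.
Others report (10, 2, 10): truth gives 0, best alternative gives -2.
Others report (10, 10, 2): truth gives 0, best alternative gives -2.
(Remaining 58 profiles checked similarly; truth is weakly best in each.)
In every case the truthful report is at least as good as any alternative, so it is a dominant strategy.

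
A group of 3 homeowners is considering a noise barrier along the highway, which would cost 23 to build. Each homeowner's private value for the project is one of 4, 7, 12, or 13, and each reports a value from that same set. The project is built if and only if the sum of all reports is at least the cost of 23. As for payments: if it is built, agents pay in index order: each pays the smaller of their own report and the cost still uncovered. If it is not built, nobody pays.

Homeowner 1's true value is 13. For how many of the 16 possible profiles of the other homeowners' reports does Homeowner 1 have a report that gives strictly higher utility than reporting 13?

15

Others report (4, 7): truth gives 0; report 12 gives 1 > 0. Violating.
Others report (4, 12): truth gives 0; report 7 gives 6 > 0. Violating.
Others report (4, 13): truth gives 0; report 7 gives 6 > 0. Violating.
Others report (7, 4): truth gives 0; report 12 gives 1 > 0. Violating.
Others report (4, 4): truth gives 0; no alternative beats it.
(Checking all 16 profiles: 15 have a profitable deviation, 1 does not.)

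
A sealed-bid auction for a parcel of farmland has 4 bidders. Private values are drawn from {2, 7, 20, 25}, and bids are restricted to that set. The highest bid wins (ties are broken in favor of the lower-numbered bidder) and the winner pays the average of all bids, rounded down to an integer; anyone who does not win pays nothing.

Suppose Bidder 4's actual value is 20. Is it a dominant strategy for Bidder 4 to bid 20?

No

Consider the case where Bidder 1 bids 2, Bidder 2 bids 2 and Bidder 3 bids 2.
Truthful bid 20: wins, pays 6, utility 20 - 6 = 14.
Bid 7 instead: wins, pays 3, utility 20 - 3 = 17.
Since 17 > 14, bidding 7 is strictly better here, so truthful bidding is not dominant.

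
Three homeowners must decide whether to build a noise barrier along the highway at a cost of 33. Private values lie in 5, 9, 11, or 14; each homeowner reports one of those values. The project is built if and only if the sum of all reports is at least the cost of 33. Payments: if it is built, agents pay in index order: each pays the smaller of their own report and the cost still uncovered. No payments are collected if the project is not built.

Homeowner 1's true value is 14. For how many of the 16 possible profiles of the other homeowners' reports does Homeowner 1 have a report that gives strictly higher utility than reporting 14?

6

Others report (9, 14): truth gives 0; report 11 gives 3 > 0. Violating.
Others report (11, 11): truth gives 0; report 11 gives 3 > 0. Violating.
Others report (11, 14): truth gives 0; report 9 gives 5 > 0. Violating.
Others report (14, 9): truth gives 0; report 11 gives 3 > 0. Violating.
Others report (5, 5): truth gives 0; no alternative beats it.
Others report (5, 9): truth gives 0; no alternative beats it.
(Checking all 16 profiles: 6 have a profitable deviation, 10 do not.)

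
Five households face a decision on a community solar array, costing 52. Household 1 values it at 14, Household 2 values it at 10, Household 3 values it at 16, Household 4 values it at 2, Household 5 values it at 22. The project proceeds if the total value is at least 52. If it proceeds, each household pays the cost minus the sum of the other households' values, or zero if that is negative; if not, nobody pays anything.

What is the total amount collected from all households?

16

Total value 64 ≥ cost 52, so it is built.
Household 1: others sum to 50; max(0, 52 - 50) = 2.
Household 2: others sum to 54; max(0, 52 - 54) = 0.
Household 3: others sum to 48; max(0, 52 - 48) = 4.
Household 4: others sum to 62; max(0, 52 - 62) = 0.
Household 5: others sum to 42; max(0, 52 - 42) = 10.
Total collected = 2 + 0 + 4 + 0 + 10 = 16.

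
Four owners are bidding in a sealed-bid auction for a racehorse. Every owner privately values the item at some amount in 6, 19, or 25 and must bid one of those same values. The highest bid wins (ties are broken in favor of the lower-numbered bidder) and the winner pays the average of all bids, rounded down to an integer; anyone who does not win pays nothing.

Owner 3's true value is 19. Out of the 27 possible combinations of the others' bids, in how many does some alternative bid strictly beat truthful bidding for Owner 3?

8

Others bid (6, 6, 25): truth gives 0; bid 25 gives 4 > 0. Violating.
Others bid (6, 19, 6): truth gives 0; bid 25 gives 5 > 0. Violating.
Others bid (6, 19, 19): truth gives 0; bid 25 gives 2 > 0. Violating.
Others bid (6, 19, 25): truth gives 0; bid 25 gives 1 > 0. Violating.
Others bid (6, 6, 6): truth gives 10; no alternative beats it.
Others bid (6, 6, 19): truth gives 7; no alternative beats it.
(Checking all 27 profiles: 8 have a profitable deviation, 19 do not.)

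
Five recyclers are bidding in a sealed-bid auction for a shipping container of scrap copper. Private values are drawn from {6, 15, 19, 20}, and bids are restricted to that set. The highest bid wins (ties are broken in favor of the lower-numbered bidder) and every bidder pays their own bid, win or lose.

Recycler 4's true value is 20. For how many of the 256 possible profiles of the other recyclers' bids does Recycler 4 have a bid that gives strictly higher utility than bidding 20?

Others bid (6, 6, 6, 6): truth gives 0; bid 15 gives 5 > 0. Violating.
Others bid (6, 6, 6, 15): truth gives 0; bid 15 gives 5 > 0. Violating.
Others bid (6, 6, 6, 19): truth gives 0; bid 19 gives 1 > 0. Violating.
Others bid (6, 6, 15, 6): truth gives 0; bid 19 gives 1 > 0. Violating.
Others bid (6, 6, 6, 20): truth gives 0; no alternative beats it.
Others bid (6, 6, 15, 20): truth gives 0; no alternative beats it.
(Checking all 256 profiles: 172 have a profitable deviation, 84 do not.)

172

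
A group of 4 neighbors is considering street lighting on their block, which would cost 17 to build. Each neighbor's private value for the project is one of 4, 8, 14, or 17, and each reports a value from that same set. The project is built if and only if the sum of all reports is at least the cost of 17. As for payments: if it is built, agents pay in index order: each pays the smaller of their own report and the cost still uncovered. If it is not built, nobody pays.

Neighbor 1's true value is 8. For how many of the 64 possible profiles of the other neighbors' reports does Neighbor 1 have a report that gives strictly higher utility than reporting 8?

Others report (4, 4, 8): truth gives 0; report 4 gives 4 > 0. Violating.
Others report (4, 4, 14): truth gives 0; report 4 gives 4 > 0. Violating.
Others report (4, 4, 17): truth gives 0; report 4 gives 4 > 0. Violating.
Others report (4, 8, 4): truth gives 0; report 4 gives 4 > 0. Violating.
Others report (4, 4, 4): truth gives 0; no alternative beats it.
(Checking all 64 profiles: 63 have a profitable deviation, 1 does not.)

63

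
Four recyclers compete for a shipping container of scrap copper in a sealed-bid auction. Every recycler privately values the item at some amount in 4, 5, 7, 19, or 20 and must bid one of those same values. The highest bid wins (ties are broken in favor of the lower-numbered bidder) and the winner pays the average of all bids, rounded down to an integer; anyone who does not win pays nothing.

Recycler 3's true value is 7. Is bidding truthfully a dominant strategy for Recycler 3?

Consider the case where Recycler 1 bids 4, Recycler 2 bids 4 and Recycler 4 bids 5.
Truthful bid 7: wins, pays 5, utility 7 - 5 = 2.
Bid 5 instead: wins, pays 4, utility 7 - 4 = 3.
Since 3 > 2, bidding 5 is strictly better here, so truthful bidding is not dominant.

No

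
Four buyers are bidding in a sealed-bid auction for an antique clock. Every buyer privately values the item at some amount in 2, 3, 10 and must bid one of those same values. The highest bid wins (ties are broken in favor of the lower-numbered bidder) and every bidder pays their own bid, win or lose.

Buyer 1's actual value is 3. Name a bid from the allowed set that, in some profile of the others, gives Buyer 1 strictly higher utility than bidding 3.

2

Suppose Buyer 2 bids 2, Buyer 3 bids 2 and Buyer 4 bids 2.
Bid 3: wins, pays 3, utility 3 - 3 = 0.
Bid 2: wins, pays 2, utility 3 - 2 = 1.
So bidding 2 beats truth here (1 > 0).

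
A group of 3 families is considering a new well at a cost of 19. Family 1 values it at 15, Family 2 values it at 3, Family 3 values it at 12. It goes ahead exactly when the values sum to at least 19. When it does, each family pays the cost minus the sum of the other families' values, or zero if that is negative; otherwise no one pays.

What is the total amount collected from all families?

Total value 30 ≥ cost 19, so it is built.
Family 1: others sum to 15; max(0, 19 - 15) = 4.
Family 2: others sum to 27; max(0, 19 - 27) = 0.
Family 3: others sum to 18; max(0, 19 - 18) = 1.
Total collected = 4 + 0 + 1 = 5.

5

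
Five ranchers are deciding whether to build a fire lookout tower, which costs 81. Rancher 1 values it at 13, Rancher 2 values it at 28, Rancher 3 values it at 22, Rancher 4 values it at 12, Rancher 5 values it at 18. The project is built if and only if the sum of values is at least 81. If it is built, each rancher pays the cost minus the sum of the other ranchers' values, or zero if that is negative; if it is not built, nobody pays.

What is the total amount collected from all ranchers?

33

Total value 93 ≥ cost 81, so it is built.
Rancher 1: others sum to 80; max(0, 81 - 80) = 1.
Rancher 2: others sum to 65; max(0, 81 - 65) = 16.
Rancher 3: others sum to 71; max(0, 81 - 71) = 10.
Rancher 4: others sum to 81; max(0, 81 - 81) = 0.
Rancher 5: others sum to 75; max(0, 81 - 75) = 6.
Total collected = 1 + 16 + 10 + 0 + 6 = 33.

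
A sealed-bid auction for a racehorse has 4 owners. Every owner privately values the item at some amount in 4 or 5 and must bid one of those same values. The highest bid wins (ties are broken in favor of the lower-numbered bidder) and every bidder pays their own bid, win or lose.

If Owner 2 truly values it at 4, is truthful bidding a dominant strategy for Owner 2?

No

Consider the case where Owner 1 bids 4, Owner 3 bids 4 and Owner 4 bids 4.
Truthful bid 4: loses but pays 4, utility -4.
Bid 5 instead: wins, pays 5, utility 4 - 5 = -1.
Since -1 > -4, bidding 5 is strictly better here, so truthful bidding is not dominant.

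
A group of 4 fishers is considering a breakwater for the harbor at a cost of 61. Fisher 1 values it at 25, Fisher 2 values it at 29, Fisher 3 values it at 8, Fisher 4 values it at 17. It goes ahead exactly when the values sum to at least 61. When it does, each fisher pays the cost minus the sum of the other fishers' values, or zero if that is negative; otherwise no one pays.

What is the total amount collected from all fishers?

18

Total value 79 ≥ cost 61, so it is built.
Fisher 1: others sum to 54; max(0, 61 - 54) = 7.
Fisher 2: others sum to 50; max(0, 61 - 50) = 11.
Fisher 3: others sum to 71; max(0, 61 - 71) = 0.
Fisher 4: others sum to 62; max(0, 61 - 62) = 0.
Total collected = 7 + 11 + 0 + 0 = 18.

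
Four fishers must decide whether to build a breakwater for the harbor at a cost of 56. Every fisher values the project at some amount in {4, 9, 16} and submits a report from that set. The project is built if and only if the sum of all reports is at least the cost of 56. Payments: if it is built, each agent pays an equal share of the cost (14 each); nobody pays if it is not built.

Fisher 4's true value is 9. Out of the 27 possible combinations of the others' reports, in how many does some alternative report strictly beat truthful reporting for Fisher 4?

Others report (16, 16, 16): truth gives -5; report 4 gives 0 > -5. Violating.
Others report (4, 4, 4): truth gives 0; no alternative beats it.
Others report (4, 4, 9): truth gives 0; no alternative beats it.
(Checking all 27 profiles: 1 has a profitable deviation, 26 do not.)

1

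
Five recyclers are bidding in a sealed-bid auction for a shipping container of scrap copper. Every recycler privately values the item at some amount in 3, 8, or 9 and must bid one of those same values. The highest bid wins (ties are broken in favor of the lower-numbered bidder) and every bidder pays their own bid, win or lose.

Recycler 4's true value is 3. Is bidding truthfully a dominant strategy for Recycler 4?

Yes

Check each profile of the others' bids and compare truth against every alternative bid.
Others bid (3, 3, 9, 3): truth gives -3, best alternative gives -8.
Others bid (3, 3, 9, 8): truth gives -3, best alternative gives -8.
Others bid (3, 3, 9, 9): truth gives -3, best alternative gives -8.
Others bid (3, 8, 9, 3): truth gives -3, best alternative gives -8.
Others bid (3, 8, 9, 8): truth gives -3, best alternative gives -8.
Others bid (3, 8, 9, 9): truth gives -3, best alternative gives -8.
(Remaining 75 profiles checked similarly; truth is weakly best in each.)
In every case the truthful bid is at least as good as any alternative, so it is a dominant strategy.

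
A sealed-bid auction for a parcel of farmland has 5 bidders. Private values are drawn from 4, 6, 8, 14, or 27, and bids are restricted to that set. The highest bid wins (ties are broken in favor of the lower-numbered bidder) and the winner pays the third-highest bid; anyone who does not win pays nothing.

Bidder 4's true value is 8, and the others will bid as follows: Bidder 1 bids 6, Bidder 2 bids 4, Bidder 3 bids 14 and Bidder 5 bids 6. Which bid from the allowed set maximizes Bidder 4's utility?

27

Bid 4: loses, pays 0, utility 0.
Bid 6: loses, pays 0, utility 0.
Bid 8: loses, pays 0, utility 0.
Bid 14: loses, pays 0, utility 0.
Bid 27: wins, pays 6, utility 8 - 6 = 2.
The best choice is 27 with utility 2.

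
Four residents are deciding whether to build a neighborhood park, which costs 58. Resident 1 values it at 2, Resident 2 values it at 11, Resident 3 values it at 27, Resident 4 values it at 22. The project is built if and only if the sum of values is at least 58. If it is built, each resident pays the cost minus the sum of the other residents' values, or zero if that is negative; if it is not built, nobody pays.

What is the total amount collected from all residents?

48

Total value 62 ≥ cost 58, so it is built.
Resident 1: others sum to 60; max(0, 58 - 60) = 0.
Resident 2: others sum to 51; max(0, 58 - 51) = 7.
Resident 3: others sum to 35; max(0, 58 - 35) = 23.
Resident 4: others sum to 40; max(0, 58 - 40) = 18.
Total collected = 0 + 7 + 23 + 18 = 48.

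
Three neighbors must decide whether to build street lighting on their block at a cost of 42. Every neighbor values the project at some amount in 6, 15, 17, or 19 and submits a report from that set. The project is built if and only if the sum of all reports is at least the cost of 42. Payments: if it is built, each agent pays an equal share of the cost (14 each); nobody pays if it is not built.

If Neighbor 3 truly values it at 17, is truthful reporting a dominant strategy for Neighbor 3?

No

Consider the case where Neighbor 1 reports 6 and Neighbor 2 reports 17.
Truthful report 17: project not built, utility 0.
Report 19 instead: project built, pays 14, utility 17 - 14 = 3.
Since 3 > 0, reporting 19 is strictly better here, so truthful reporting is not dominant.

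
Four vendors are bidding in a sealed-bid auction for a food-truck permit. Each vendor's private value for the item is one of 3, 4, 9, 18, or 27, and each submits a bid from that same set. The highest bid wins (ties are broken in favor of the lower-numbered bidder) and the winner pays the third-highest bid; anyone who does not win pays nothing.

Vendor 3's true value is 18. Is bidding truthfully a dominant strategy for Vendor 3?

Consider the case where Vendor 1 bids 3, Vendor 2 bids 3 and Vendor 4 bids 27.
Truthful bid 18: loses, pays 0, utility 0.
Bid 27 instead: wins, pays 3, utility 18 - 3 = 15.
Since 15 > 0, bidding 27 is strictly better here, so truthful bidding is not dominant.

No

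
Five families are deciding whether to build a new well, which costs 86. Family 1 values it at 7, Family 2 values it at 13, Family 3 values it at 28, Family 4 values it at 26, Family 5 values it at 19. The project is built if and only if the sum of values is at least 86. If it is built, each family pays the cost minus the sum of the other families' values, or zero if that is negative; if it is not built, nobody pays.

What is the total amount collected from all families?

58

Total value 93 ≥ cost 86, so it is built.
Family 1: others sum to 86; max(0, 86 - 86) = 0.
Family 2: others sum to 80; max(0, 86 - 80) = 6.
Family 3: others sum to 65; max(0, 86 - 65) = 21.
Family 4: others sum to 67; max(0, 86 - 67) = 19.
Family 5: others sum to 74; max(0, 86 - 74) = 12.
Total collected = 0 + 6 + 21 + 19 + 12 = 58.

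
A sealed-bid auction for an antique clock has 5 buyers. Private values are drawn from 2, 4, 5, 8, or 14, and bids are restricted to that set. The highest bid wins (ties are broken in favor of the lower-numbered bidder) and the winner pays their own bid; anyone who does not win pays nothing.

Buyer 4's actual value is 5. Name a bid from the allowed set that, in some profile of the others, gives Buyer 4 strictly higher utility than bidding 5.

4

Suppose Buyer 1 bids 2, Buyer 2 bids 2, Buyer 3 bids 2 and Buyer 5 bids 2.
Bid 5: wins, pays 5, utility 5 - 5 = 0.
Bid 4: wins, pays 4, utility 5 - 4 = 1.
So bidding 4 beats truth here (1 > 0).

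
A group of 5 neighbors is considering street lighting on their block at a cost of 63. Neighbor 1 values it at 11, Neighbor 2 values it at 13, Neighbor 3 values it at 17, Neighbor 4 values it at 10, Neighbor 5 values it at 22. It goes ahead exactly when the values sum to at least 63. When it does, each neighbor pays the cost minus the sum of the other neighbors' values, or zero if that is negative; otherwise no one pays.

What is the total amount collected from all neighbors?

Total value 73 ≥ cost 63, so it is built.
Neighbor 1: others sum to 62; max(0, 63 - 62) = 1.
Neighbor 2: others sum to 60; max(0, 63 - 60) = 3.
Neighbor 3: others sum to 56; max(0, 63 - 56) = 7.
Neighbor 4: others sum to 63; max(0, 63 - 63) = 0.
Neighbor 5: others sum to 51; max(0, 63 - 51) = 12.
Total collected = 1 + 3 + 7 + 0 + 12 = 23.

23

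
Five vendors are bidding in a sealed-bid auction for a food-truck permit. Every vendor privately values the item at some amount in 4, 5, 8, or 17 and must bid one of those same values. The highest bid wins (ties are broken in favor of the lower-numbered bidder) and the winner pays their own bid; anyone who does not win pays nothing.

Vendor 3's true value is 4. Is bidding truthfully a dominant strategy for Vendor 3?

Check each profile of the others' bids and compare truth against every alternative bid.
Others bid (4, 4, 4, 4): truth gives 0, best alternative gives -1.
Others bid (4, 4, 4, 5): truth gives 0, best alternative gives -1.
Others bid (4, 4, 5, 4): truth gives 0, best alternative gives -1.
Others bid (4, 4, 5, 5): truth gives 0, best alternative gives -1.
Others bid (4, 4, 4, 8): truth gives 0, best alternative gives 0.
Others bid (4, 4, 4, 17): truth gives 0, best alternative gives 0.
(Remaining 250 profiles checked similarly; truth is weakly best in each.)
In every case the truthful bid is at least as good as any alternative, so it is a dominant strategy.

Yes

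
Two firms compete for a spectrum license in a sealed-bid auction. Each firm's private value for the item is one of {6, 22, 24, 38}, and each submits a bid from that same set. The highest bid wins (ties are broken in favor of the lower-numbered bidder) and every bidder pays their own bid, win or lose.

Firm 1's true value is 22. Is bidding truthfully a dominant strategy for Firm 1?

No

Consider the case where Firm 2 bids 6.
Truthful bid 22: wins, pays 22, utility 22 - 22 = 0.
Bid 6 instead: wins, pays 6, utility 22 - 6 = 16.
Since 16 > 0, bidding 6 is strictly better here, so truthful bidding is not dominant.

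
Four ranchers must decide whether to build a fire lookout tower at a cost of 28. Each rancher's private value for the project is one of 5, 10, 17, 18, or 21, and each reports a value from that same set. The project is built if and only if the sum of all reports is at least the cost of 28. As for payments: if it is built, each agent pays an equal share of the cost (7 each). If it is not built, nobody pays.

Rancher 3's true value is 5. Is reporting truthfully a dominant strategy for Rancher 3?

Check each profile of the others' reports and compare truth against every alternative report.
Others report (5, 5, 10): truth gives 0, best alternative gives -2.
Others report (5, 10, 5): truth gives 0, best alternative gives -2.
Others report (10, 5, 5): truth gives 0, best alternative gives -2.
Others report (5, 5, 17): truth gives -2, best alternative gives -2.
Others report (5, 5, 18): truth gives -2, best alternative gives -2.
Others report (5, 5, 21): truth gives -2, best alternative gives -2.
(Remaining 119 profiles checked similarly; truth is weakly best in each.)
In every case the truthful report is at least as good as any alternative, so it is a dominant strategy.

Yes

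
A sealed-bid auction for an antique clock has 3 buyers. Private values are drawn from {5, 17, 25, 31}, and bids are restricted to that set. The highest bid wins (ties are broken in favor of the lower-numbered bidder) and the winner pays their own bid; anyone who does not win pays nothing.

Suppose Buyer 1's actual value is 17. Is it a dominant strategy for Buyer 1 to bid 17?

Consider the case where Buyer 2 bids 5 and Buyer 3 bids 5.
Truthful bid 17: wins, pays 17, utility 17 - 17 = 0.
Bid 5 instead: wins, pays 5, utility 17 - 5 = 12.
Since 12 > 0, bidding 5 is strictly better here, so truthful bidding is not dominant.

No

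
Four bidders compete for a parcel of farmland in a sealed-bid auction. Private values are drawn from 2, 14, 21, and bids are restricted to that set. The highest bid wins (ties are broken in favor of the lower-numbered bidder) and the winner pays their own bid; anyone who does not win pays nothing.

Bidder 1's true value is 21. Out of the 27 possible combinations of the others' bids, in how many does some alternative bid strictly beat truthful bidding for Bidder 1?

Others bid (2, 2, 2): truth gives 0; bid 2 gives 19 > 0. Violating.
Others bid (2, 2, 14): truth gives 0; bid 14 gives 7 > 0. Violating.
Others bid (2, 14, 2): truth gives 0; bid 14 gives 7 > 0. Violating.
Others bid (2, 14, 14): truth gives 0; bid 14 gives 7 > 0. Violating.
Others bid (2, 2, 21): truth gives 0; no alternative beats it.
Others bid (2, 14, 21): truth gives 0; no alternative beats it.
(Checking all 27 profiles: 8 have a profitable deviation, 19 do not.)

8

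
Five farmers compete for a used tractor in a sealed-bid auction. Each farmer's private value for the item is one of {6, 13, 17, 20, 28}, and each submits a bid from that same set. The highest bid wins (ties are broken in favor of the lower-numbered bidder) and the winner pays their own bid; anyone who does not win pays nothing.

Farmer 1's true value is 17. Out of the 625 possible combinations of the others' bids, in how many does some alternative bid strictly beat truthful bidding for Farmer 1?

Others bid (6, 6, 6, 6): truth gives 0; bid 6 gives 11 > 0. Violating.
Others bid (6, 6, 6, 13): truth gives 0; bid 13 gives 4 > 0. Violating.
Others bid (6, 6, 13, 6): truth gives 0; bid 13 gives 4 > 0. Violating.
Others bid (6, 6, 13, 13): truth gives 0; bid 13 gives 4 > 0. Violating.
Others bid (6, 6, 6, 17): truth gives 0; no alternative beats it.
Others bid (6, 6, 6, 20): truth gives 0; no alternative beats it.
(Checking all 625 profiles: 16 have a profitable deviation, 609 do not.)

16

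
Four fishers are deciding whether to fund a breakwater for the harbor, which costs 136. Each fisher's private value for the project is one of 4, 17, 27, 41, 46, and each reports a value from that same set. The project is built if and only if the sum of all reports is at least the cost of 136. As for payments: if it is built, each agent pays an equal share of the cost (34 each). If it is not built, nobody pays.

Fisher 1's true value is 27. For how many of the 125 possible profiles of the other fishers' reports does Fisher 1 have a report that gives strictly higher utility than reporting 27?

Others report (17, 46, 46): truth gives -7; report 4 gives 0 > -7. Violating.
Others report (27, 41, 41): truth gives -7; report 4 gives 0 > -7. Violating.
Others report (27, 41, 46): truth gives -7; report 4 gives 0 > -7. Violating.
Others report (27, 46, 41): truth gives -7; report 4 gives 0 > -7. Violating.
Others report (4, 4, 4): truth gives 0; no alternative beats it.
Others report (4, 4, 17): truth gives 0; no alternative beats it.
(Checking all 125 profiles: 19 have a profitable deviation, 106 do not.)

19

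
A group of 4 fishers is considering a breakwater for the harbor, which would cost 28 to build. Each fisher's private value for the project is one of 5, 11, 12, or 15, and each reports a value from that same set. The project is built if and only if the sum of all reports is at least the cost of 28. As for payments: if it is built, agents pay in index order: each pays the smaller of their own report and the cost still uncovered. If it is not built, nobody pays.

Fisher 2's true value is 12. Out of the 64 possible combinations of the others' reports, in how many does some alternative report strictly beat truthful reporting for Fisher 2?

63

Others report (5, 5, 11): truth gives 0; report 11 gives 1 > 0. Violating.
Others report (5, 5, 12): truth gives 0; report 11 gives 1 > 0. Violating.
Others report (5, 5, 15): truth gives 0; report 5 gives 7 > 0. Violating.
Others report (5, 11, 5): truth gives 0; report 11 gives 1 > 0. Violating.
Others report (5, 5, 5): truth gives 0; no alternative beats it.
(Checking all 64 profiles: 63 have a profitable deviation, 1 does not.)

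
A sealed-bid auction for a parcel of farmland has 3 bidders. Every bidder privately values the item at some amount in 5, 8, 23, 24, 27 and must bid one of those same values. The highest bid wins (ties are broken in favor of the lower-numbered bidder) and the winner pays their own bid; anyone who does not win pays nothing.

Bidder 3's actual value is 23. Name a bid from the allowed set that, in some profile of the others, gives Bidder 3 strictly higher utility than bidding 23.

8

Suppose Bidder 1 bids 5 and Bidder 2 bids 5.
Bid 23: wins, pays 23, utility 23 - 23 = 0.
Bid 8: wins, pays 8, utility 23 - 8 = 15.
So bidding 8 beats truth here (15 > 0).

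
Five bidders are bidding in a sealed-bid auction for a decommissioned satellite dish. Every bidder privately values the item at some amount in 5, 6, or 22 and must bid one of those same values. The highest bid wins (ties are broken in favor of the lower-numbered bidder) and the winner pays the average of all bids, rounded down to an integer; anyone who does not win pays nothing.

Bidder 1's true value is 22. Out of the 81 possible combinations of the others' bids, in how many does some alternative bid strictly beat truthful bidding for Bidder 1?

Others bid (5, 5, 5, 5): truth gives 14; bid 5 gives 17 > 14. Violating.
Others bid (5, 5, 5, 6): truth gives 14; bid 6 gives 17 > 14. Violating.
Others bid (5, 5, 6, 5): truth gives 14; bid 6 gives 17 > 14. Violating.
Others bid (5, 5, 6, 6): truth gives 14; bid 6 gives 17 > 14. Violating.
Others bid (5, 5, 5, 22): truth gives 11; no alternative beats it.
Others bid (5, 5, 6, 22): truth gives 10; no alternative beats it.
(Checking all 81 profiles: 16 have a profitable deviation, 65 do not.)

16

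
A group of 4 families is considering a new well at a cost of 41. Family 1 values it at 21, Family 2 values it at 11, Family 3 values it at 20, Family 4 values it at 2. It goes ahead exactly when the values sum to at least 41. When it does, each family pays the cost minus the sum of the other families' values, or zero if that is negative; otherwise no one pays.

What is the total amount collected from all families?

15

Total value 54 ≥ cost 41, so it is built.
Family 1: others sum to 33; max(0, 41 - 33) = 8.
Family 2: others sum to 43; max(0, 41 - 43) = 0.
Family 3: others sum to 34; max(0, 41 - 34) = 7.
Family 4: others sum to 52; max(0, 41 - 52) = 0.
Total collected = 8 + 0 + 7 + 0 = 15.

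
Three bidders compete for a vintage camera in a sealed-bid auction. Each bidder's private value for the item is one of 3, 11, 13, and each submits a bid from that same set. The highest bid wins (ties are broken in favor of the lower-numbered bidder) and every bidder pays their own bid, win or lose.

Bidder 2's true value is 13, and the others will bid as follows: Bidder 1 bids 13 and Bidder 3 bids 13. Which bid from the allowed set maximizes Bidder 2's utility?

Bid 3: loses but pays 3, utility -3.
Bid 11: loses but pays 11, utility -11.
Bid 13: loses but pays 13, utility -13.
The best choice is 3 with utility -3.

3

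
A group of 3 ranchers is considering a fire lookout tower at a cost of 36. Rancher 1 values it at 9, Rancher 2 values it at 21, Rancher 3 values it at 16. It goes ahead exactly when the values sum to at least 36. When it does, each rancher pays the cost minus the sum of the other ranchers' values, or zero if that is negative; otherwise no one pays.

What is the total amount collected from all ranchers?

17

Total value 46 ≥ cost 36, so it is built.
Rancher 1: others sum to 37; max(0, 36 - 37) = 0.
Rancher 2: others sum to 25; max(0, 36 - 25) = 11.
Rancher 3: others sum to 30; max(0, 36 - 30) = 6.
Total collected = 0 + 11 + 6 = 17.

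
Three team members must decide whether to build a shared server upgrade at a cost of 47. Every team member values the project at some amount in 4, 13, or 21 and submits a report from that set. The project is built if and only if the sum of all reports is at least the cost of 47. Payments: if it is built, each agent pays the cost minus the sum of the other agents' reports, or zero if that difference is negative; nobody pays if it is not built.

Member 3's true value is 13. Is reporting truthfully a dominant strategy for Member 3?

Check each profile of the others' reports and compare truth against every alternative report.
Others report (21, 21): truth gives 8, best alternative gives 8.
Others report (4, 4): truth gives 0, best alternative gives 0.
Others report (4, 13): truth gives 0, best alternative gives 0.
Others report (4, 21): truth gives 0, best alternative gives 0.
Others report (13, 4): truth gives 0, best alternative gives 0.
Others report (13, 13): truth gives 0, best alternative gives 0.
(Remaining 3 profiles checked similarly; truth is weakly best in each.)
In every case the truthful report is at least as good as any alternative, so it is a dominant strategy.

Yes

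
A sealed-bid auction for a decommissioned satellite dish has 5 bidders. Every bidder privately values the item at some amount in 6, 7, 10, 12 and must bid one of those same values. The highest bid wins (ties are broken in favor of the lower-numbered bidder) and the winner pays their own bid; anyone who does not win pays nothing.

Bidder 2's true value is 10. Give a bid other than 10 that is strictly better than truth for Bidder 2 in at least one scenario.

7

Suppose Bidder 1 bids 6, Bidder 3 bids 6, Bidder 4 bids 6 and Bidder 5 bids 6.
Bid 10: wins, pays 10, utility 10 - 10 = 0.
Bid 7: wins, pays 7, utility 10 - 7 = 3.
So bidding 7 beats truth here (3 > 0).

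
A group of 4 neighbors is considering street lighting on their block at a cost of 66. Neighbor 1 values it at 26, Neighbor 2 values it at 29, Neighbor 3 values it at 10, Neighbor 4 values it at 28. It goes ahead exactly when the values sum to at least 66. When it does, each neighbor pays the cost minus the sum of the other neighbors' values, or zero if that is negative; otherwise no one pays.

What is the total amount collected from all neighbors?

Total value 93 ≥ cost 66, so it is built.
Neighbor 1: others sum to 67; max(0, 66 - 67) = 0.
Neighbor 2: others sum to 64; max(0, 66 - 64) = 2.
Neighbor 3: others sum to 83; max(0, 66 - 83) = 0.
Neighbor 4: others sum to 65; max(0, 66 - 65) = 1.
Total collected = 0 + 2 + 0 + 1 = 3.

3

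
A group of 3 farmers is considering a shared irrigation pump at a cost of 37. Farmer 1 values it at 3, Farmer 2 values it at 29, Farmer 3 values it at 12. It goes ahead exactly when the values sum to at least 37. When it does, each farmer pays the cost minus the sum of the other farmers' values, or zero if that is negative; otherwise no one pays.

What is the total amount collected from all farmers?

Total value 44 ≥ cost 37, so it is built.
Farmer 1: others sum to 41; max(0, 37 - 41) = 0.
Farmer 2: others sum to 15; max(0, 37 - 15) = 22.
Farmer 3: others sum to 32; max(0, 37 - 32) = 5.
Total collected = 0 + 22 + 5 = 27.

27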